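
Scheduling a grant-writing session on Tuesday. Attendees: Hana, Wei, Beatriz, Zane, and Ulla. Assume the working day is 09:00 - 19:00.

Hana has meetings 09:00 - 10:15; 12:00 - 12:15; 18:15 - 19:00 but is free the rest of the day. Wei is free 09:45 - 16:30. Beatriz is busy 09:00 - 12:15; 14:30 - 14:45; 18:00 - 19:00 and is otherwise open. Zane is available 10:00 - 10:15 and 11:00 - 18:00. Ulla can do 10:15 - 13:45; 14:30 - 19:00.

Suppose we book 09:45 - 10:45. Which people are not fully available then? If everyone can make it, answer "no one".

Beatriz, Hana, Ulla, Zane

Hana free: 10:15-12:00, 12:15-18:15 (invert busy blocks within the working day).
Wei free: 09:45-16:30.
Beatriz free: 12:15-14:30, 14:45-18:00 (invert busy blocks within the working day).
Zane free: 10:00-10:15, 11:00-18:00.
Ulla free: 10:15-13:45, 14:30-19:00.
Hana: not fully free for 09:45-10:45. Wei: free for 09:45-10:45. Beatriz: not fully free for 09:45-10:45. Zane: not fully free for 09:45-10:45. Ulla: not fully free for 09:45-10:45.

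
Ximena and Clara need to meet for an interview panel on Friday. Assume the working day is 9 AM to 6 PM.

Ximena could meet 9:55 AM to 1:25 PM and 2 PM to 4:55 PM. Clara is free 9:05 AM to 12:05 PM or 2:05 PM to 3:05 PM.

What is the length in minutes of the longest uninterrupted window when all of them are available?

130

Ximena ∩ Clara: 09:55-12:05, 14:05-15:05.
Those are the intersection windows.
The longest is 09:55-12:05 at 130 minutes.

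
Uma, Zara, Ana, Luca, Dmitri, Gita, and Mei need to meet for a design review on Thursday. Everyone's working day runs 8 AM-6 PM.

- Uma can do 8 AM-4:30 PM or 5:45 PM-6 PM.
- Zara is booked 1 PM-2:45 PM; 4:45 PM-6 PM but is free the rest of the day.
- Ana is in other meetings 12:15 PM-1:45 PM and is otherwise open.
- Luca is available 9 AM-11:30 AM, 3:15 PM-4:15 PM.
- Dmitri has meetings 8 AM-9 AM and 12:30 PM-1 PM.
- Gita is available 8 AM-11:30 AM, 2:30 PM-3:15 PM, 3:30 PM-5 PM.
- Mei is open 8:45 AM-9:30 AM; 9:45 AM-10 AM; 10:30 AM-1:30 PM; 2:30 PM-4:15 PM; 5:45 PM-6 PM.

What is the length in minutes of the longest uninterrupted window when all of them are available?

60

Uma free: 08:00-16:30, 17:45-18:00.
Zara free: 08:00-13:00, 14:45-16:45 (invert busy blocks within the working day).
Ana free: 08:00-12:15, 13:45-18:00 (invert busy blocks within the working day).
Luca free: 09:00-11:30, 15:15-16:15.
Dmitri free: 09:00-12:30, 13:00-18:00 (invert busy blocks within the working day).
Gita free: 08:00-11:30, 14:30-15:15, 15:30-17:00.
Mei free: 08:45-09:30, 09:45-10:00, 10:30-13:30, 14:30-16:15, 17:45-18:00.
Uma ∩ Zara: 08:00-13:00, 14:45-16:30.
Uma ∩ Zara ∩ Ana: 08:00-12:15, 14:45-16:30.
Uma ∩ Zara ∩ Ana ∩ Luca: 09:00-11:30, 15:15-16:15.
Uma ∩ Zara ∩ Ana ∩ Luca ∩ Dmitri: 09:00-11:30, 15:15-16:15.
Uma ∩ Zara ∩ Ana ∩ Luca ∩ Dmitri ∩ Gita: 09:00-11:30, 15:30-16:15.
Uma ∩ Zara ∩ Ana ∩ Luca ∩ Dmitri ∩ Gita ∩ Mei: 09:00-09:30, 09:45-10:00, 10:30-11:30, 15:30-16:15.
Those are the intersection windows.
The longest is 10:30-11:30 at 60 minutes.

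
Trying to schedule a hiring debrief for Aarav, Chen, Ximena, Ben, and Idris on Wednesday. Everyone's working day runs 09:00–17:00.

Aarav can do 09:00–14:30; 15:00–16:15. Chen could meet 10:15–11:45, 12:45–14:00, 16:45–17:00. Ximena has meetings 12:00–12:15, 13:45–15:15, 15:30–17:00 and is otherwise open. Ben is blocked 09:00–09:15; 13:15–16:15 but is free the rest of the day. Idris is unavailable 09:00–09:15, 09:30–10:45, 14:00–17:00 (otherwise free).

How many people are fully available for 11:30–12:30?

3

Aarav free: 09:00-14:30, 15:00-16:15.
Chen free: 10:15-11:45, 12:45-14:00, 16:45-17:00.
Ximena free: 09:00-12:00, 12:15-13:45, 15:15-15:30 (invert busy blocks within the working day).
Ben free: 09:15-13:15, 16:15-17:00 (invert busy blocks within the working day).
Idris free: 09:15-09:30, 10:45-14:00 (invert busy blocks within the working day).
Aarav, Ben, and Idris can make the full 11:30-12:30 slot — that's 3.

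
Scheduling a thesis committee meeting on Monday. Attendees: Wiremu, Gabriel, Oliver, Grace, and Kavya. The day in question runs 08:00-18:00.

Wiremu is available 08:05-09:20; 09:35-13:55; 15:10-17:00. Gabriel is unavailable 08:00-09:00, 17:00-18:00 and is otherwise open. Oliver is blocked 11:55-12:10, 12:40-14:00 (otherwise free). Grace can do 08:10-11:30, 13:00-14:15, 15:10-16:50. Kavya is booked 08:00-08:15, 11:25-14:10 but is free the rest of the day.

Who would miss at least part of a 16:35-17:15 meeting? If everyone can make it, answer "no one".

Wiremu free: 08:05-09:20, 09:35-13:55, 15:10-17:00.
Gabriel free: 09:00-17:00 (invert busy blocks within the working day).
Oliver free: 08:00-11:55, 12:10-12:40, 14:00-18:00 (invert busy blocks within the working day).
Grace free: 08:10-11:30, 13:00-14:15, 15:10-16:50.
Kavya free: 08:15-11:25, 14:10-18:00 (invert busy blocks within the working day).
Wiremu: not fully free for 16:35-17:15. Gabriel: not fully free for 16:35-17:15. Oliver: free for 16:35-17:15. Grace: not fully free for 16:35-17:15. Kavya: free for 16:35-17:15.

Gabriel, Grace, Wiremu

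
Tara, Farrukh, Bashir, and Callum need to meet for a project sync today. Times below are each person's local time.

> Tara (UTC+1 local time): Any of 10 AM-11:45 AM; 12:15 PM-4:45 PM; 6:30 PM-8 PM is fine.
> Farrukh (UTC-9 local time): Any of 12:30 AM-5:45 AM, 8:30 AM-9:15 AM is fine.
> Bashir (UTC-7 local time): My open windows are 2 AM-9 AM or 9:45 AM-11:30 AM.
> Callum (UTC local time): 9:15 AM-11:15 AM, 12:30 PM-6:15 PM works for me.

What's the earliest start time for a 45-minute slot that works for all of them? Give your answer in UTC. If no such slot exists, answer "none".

Tara in UTC: 09:00-10:45, 11:15-15:45, 17:30-19:00 (subtract 1h to convert from UTC+1).
Farrukh in UTC: 09:30-14:45, 17:30-18:15 (add 9h to convert from UTC-9).
Bashir in UTC: 09:00-16:00, 16:45-18:30 (add 7h to convert from UTC-7).
Callum in UTC: 09:15-11:15, 12:30-18:15.
Tara ∩ Farrukh: 09:30-10:45, 11:15-14:45, 17:30-18:15.
Tara ∩ Farrukh ∩ Bashir: 09:30-10:45, 11:15-14:45, 17:30-18:15.
Tara ∩ Farrukh ∩ Bashir ∩ Callum: 09:30-10:45, 12:30-14:45, 17:30-18:15.
So the common availability across everyone is 09:30-10:45, 12:30-14:45, 17:30-18:15.
The first common window of at least 45 minutes is 09:30-10:45, so the earliest start is 09:30.

09:30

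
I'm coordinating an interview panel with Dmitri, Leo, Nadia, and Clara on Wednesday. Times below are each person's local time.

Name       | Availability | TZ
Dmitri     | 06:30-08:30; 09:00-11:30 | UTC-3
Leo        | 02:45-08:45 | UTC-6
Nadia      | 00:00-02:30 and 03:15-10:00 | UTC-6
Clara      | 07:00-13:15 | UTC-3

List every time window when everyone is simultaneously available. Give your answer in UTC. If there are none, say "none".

Dmitri in UTC: 09:30-11:30, 12:00-14:30 (add 3h to convert from UTC-3).
Leo in UTC: 08:45-14:45 (add 6h to convert from UTC-6).
Nadia in UTC: 06:00-08:30, 09:15-16:00 (add 6h to convert from UTC-6).
Clara in UTC: 10:00-16:15 (add 3h to convert from UTC-3).
Dmitri ∩ Leo: 09:30-11:30, 12:00-14:30.
Dmitri ∩ Leo ∩ Nadia: 09:30-11:30, 12:00-14:30.
Dmitri ∩ Leo ∩ Nadia ∩ Clara: 10:00-11:30, 12:00-14:30.
So the common availability across everyone is 10:00-11:30, 12:00-14:30.

10:00-11:30, 12:00-14:30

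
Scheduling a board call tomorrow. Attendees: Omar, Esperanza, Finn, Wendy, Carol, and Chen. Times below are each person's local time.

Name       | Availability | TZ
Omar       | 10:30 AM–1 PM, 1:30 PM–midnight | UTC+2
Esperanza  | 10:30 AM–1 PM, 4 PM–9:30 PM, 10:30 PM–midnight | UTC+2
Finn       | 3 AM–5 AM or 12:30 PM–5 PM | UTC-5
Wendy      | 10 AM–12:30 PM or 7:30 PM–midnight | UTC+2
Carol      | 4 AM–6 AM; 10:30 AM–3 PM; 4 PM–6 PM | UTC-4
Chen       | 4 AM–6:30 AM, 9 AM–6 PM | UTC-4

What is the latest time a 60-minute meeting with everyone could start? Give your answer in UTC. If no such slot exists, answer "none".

Omar in UTC: 08:30-11:00, 11:30-22:00 (subtract 2h to convert from UTC+2).
Esperanza in UTC: 08:30-11:00, 14:00-19:30, 20:30-22:00 (subtract 2h to convert from UTC+2).
Finn in UTC: 08:00-10:00, 17:30-22:00 (add 5h to convert from UTC-5).
Wendy in UTC: 08:00-10:30, 17:30-22:00 (subtract 2h to convert from UTC+2).
Carol in UTC: 08:00-10:00, 14:30-19:00, 20:00-22:00 (add 4h to convert from UTC-4).
Chen in UTC: 08:00-10:30, 13:00-22:00 (add 4h to convert from UTC-4).
Omar ∩ Esperanza: 08:30-11:00, 14:00-19:30, 20:30-22:00.
Omar ∩ Esperanza ∩ Finn: 08:30-10:00, 17:30-19:30, 20:30-22:00.
Omar ∩ Esperanza ∩ Finn ∩ Wendy: 08:30-10:00, 17:30-19:30, 20:30-22:00.
Omar ∩ Esperanza ∩ Finn ∩ Wendy ∩ Carol: 08:30-10:00, 17:30-19:00, 20:30-22:00.
Omar ∩ Esperanza ∩ Finn ∩ Wendy ∩ Carol ∩ Chen: 08:30-10:00, 17:30-19:00, 20:30-22:00.
Those are the intersection windows.
The last common window of at least 60 minutes is 20:30-22:00; a 60-minute meeting can start as late as 21:00 and still end by 22:00.

21:00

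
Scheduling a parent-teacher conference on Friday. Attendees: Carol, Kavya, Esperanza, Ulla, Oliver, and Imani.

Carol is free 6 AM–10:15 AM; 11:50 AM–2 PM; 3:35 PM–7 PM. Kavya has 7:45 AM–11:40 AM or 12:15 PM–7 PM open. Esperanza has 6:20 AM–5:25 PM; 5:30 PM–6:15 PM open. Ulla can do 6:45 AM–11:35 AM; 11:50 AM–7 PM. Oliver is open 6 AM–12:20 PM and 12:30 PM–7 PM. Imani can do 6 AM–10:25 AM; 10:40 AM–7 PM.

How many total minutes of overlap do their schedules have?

Carol ∩ Kavya: 07:45-10:15, 12:15-14:00, 15:35-19:00.
Carol ∩ Kavya ∩ Esperanza: 07:45-10:15, 12:15-14:00, 15:35-17:25, 17:30-18:15.
Carol ∩ Kavya ∩ Esperanza ∩ Ulla: 07:45-10:15, 12:15-14:00, 15:35-17:25, 17:30-18:15.
Carol ∩ Kavya ∩ Esperanza ∩ Ulla ∩ Oliver: 07:45-10:15, 12:15-12:20, 12:30-14:00, 15:35-17:25, 17:30-18:15.
Carol ∩ Kavya ∩ Esperanza ∩ Ulla ∩ Oliver ∩ Imani: 07:45-10:15, 12:15-12:20, 12:30-14:00, 15:35-17:25, 17:30-18:15.
So the common availability across everyone is 07:45-10:15, 12:15-12:20, 12:30-14:00, 15:35-17:25, 17:30-18:15.
Summing the common windows: 150 + 5 + 90 + 110 + 45 = 400 minutes.

400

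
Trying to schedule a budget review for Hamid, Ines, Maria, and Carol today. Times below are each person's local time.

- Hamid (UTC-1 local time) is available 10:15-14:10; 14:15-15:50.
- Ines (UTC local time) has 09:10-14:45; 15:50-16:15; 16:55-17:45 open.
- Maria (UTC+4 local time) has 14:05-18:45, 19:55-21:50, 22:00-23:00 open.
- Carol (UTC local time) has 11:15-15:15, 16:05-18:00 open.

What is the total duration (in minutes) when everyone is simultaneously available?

Hamid in UTC: 11:15-15:10, 15:15-16:50 (add 1h to convert from UTC-1).
Ines in UTC: 09:10-14:45, 15:50-16:15, 16:55-17:45.
Maria in UTC: 10:05-14:45, 15:55-17:50, 18:00-19:00 (subtract 4h to convert from UTC+4).
Carol in UTC: 11:15-15:15, 16:05-18:00.
Hamid ∩ Ines: 11:15-14:45, 15:50-16:15.
Hamid ∩ Ines ∩ Maria: 11:15-14:45, 15:55-16:15.
Hamid ∩ Ines ∩ Maria ∩ Carol: 11:15-14:45, 16:05-16:15.
Summing the common windows: 210 + 10 = 220 minutes.

220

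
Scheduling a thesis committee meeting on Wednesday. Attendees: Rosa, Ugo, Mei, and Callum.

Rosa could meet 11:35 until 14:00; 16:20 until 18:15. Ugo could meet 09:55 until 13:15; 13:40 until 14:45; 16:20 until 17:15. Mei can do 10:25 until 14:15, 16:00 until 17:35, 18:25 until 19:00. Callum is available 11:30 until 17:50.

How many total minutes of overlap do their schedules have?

Rosa ∩ Ugo: 11:35-13:15, 13:40-14:00, 16:20-17:15.
Rosa ∩ Ugo ∩ Mei: 11:35-13:15, 13:40-14:00, 16:20-17:15.
Rosa ∩ Ugo ∩ Mei ∩ Callum: 11:35-13:15, 13:40-14:00, 16:20-17:15.
Summing the common windows: 100 + 20 + 55 = 175 minutes.

175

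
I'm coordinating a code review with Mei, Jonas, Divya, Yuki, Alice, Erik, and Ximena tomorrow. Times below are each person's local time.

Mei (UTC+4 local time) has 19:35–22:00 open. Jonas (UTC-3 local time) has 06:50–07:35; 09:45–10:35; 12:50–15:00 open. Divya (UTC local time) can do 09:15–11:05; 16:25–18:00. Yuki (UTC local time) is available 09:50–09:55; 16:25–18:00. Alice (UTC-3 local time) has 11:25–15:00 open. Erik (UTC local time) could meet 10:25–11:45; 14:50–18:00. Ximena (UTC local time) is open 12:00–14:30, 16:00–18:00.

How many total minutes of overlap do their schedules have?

95

Mei in UTC: 15:35-18:00 (subtract 4h to convert from UTC+4).
Jonas in UTC: 09:50-10:35, 12:45-13:35, 15:50-18:00 (add 3h to convert from UTC-3).
Divya in UTC: 09:15-11:05, 16:25-18:00.
Yuki in UTC: 09:50-09:55, 16:25-18:00.
Alice in UTC: 14:25-18:00 (add 3h to convert from UTC-3).
Erik in UTC: 10:25-11:45, 14:50-18:00.
Ximena in UTC: 12:00-14:30, 16:00-18:00.
Mei ∩ Jonas: 15:50-18:00.
Mei ∩ Jonas ∩ Divya: 16:25-18:00.
Mei ∩ Jonas ∩ Divya ∩ Yuki: 16:25-18:00.
Mei ∩ Jonas ∩ Divya ∩ Yuki ∩ Alice: 16:25-18:00.
Mei ∩ Jonas ∩ Divya ∩ Yuki ∩ Alice ∩ Erik: 16:25-18:00.
Mei ∩ Jonas ∩ Divya ∩ Yuki ∩ Alice ∩ Erik ∩ Ximena: 16:25-18:00.
That's a single block of 95 minutes.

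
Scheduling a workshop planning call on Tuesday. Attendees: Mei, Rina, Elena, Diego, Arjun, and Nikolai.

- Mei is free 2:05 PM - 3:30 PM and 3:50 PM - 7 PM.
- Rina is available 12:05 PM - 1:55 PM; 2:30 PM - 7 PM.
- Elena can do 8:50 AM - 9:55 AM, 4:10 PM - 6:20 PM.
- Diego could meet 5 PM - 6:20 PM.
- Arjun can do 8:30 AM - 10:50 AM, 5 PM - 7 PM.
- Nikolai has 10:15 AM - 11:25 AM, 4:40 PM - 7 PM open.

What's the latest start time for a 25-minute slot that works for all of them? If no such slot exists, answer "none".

17:55

Mei ∩ Rina: 14:30-15:30, 15:50-19:00.
Mei ∩ Rina ∩ Elena: 16:10-18:20.
Mei ∩ Rina ∩ Elena ∩ Diego: 17:00-18:20.
Mei ∩ Rina ∩ Elena ∩ Diego ∩ Arjun: 17:00-18:20.
Mei ∩ Rina ∩ Elena ∩ Diego ∩ Arjun ∩ Nikolai: 17:00-18:20.
So the common availability across everyone is 17:00-18:20.
The last common window of at least 25 minutes is 17:00-18:20; a 25-minute meeting can start as late as 17:55 and still end by 18:20.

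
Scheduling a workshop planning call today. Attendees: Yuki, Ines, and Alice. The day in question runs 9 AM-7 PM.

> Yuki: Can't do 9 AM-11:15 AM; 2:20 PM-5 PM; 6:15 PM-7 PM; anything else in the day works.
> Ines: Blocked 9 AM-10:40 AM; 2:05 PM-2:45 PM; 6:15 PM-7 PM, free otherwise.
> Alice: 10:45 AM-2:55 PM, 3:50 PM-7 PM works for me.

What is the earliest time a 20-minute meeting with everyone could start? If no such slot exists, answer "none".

11:15

Yuki free: 11:15-14:20, 17:00-18:15 (invert busy blocks within the working day).
Ines free: 10:40-14:05, 14:45-18:15 (invert busy blocks within the working day).
Alice free: 10:45-14:55, 15:50-19:00.
Yuki ∩ Ines: 11:15-14:05, 17:00-18:15.
Yuki ∩ Ines ∩ Alice: 11:15-14:05, 17:00-18:15.
The first common window of at least 20 minutes is 11:15-14:05, so the earliest start is 11:15.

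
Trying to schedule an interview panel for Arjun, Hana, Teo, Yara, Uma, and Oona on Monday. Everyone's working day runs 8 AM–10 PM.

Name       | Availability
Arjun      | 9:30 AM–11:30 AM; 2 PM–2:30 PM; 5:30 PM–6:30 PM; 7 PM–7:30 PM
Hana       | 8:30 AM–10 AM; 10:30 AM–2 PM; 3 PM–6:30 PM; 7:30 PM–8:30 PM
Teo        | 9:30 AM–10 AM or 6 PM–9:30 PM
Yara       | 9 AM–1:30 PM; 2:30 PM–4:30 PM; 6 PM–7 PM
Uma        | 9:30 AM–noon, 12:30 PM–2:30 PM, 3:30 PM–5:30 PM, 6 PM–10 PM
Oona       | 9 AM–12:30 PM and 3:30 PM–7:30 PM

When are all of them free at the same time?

09:30-10:00, 18:00-18:30

Arjun ∩ Hana: 09:30-10:00, 10:30-11:30, 17:30-18:30.
Arjun ∩ Hana ∩ Teo: 09:30-10:00, 18:00-18:30.
Arjun ∩ Hana ∩ Teo ∩ Yara: 09:30-10:00, 18:00-18:30.
Arjun ∩ Hana ∩ Teo ∩ Yara ∩ Uma: 09:30-10:00, 18:00-18:30.
Arjun ∩ Hana ∩ Teo ∩ Yara ∩ Uma ∩ Oona: 09:30-10:00, 18:00-18:30.
Those are the intersection windows.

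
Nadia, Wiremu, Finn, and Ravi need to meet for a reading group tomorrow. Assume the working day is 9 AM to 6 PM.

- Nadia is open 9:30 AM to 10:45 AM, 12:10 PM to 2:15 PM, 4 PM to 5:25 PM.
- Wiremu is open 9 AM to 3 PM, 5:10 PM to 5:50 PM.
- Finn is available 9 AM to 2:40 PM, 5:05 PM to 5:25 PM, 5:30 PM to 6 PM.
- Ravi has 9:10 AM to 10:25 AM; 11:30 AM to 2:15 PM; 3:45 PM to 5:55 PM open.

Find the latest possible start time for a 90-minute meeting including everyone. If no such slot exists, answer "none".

12:45

Nadia ∩ Wiremu: 09:30-10:45, 12:10-14:15, 17:10-17:25.
Nadia ∩ Wiremu ∩ Finn: 09:30-10:45, 12:10-14:15, 17:10-17:25.
Nadia ∩ Wiremu ∩ Finn ∩ Ravi: 09:30-10:25, 12:10-14:15, 17:10-17:25.
Those are the intersection windows.
The last common window of at least 90 minutes is 12:10-14:15; a 90-minute meeting can start as late as 12:45 and still end by 14:15.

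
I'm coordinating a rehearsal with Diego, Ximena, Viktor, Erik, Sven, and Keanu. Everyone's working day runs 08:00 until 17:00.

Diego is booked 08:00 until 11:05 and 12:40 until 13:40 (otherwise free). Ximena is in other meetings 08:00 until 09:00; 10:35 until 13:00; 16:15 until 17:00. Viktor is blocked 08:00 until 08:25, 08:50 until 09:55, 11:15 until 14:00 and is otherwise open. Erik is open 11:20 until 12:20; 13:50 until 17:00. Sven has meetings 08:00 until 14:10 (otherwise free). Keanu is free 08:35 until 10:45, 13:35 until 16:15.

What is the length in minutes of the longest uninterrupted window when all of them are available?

125

Diego free: 11:05-12:40, 13:40-17:00 (invert busy blocks within the working day).
Ximena free: 09:00-10:35, 13:00-16:15 (invert busy blocks within the working day).
Viktor free: 08:25-08:50, 09:55-11:15, 14:00-17:00 (invert busy blocks within the working day).
Erik free: 11:20-12:20, 13:50-17:00.
Sven free: 14:10-17:00 (invert busy blocks within the working day).
Keanu free: 08:35-10:45, 13:35-16:15.
Diego ∩ Ximena: 13:40-16:15.
Diego ∩ Ximena ∩ Viktor: 14:00-16:15.
Diego ∩ Ximena ∩ Viktor ∩ Erik: 14:00-16:15.
Diego ∩ Ximena ∩ Viktor ∩ Erik ∩ Sven: 14:10-16:15.
Diego ∩ Ximena ∩ Viktor ∩ Erik ∩ Sven ∩ Keanu: 14:10-16:15.
Those are the intersection windows.
The longest is 14:10-16:15 at 125 minutes.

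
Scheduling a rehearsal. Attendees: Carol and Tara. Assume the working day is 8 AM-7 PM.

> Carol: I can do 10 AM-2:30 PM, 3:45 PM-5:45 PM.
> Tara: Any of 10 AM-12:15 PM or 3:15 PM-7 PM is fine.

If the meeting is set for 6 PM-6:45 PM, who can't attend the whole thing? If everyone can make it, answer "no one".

Carol: not fully free for 18:00-18:45. Tara: free for 18:00-18:45.

Carol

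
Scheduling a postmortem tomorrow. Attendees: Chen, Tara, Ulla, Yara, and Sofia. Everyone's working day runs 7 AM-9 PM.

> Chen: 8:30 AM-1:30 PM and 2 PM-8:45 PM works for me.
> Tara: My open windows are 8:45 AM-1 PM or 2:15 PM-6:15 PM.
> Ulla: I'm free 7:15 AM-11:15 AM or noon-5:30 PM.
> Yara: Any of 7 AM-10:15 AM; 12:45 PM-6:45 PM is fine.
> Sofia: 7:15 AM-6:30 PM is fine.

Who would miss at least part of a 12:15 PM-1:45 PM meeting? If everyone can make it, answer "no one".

Chen: not fully free for 12:15-13:45. Tara: not fully free for 12:15-13:45. Ulla: free for 12:15-13:45. Yara: not fully free for 12:15-13:45. Sofia: free for 12:15-13:45.

Chen, Tara, Yara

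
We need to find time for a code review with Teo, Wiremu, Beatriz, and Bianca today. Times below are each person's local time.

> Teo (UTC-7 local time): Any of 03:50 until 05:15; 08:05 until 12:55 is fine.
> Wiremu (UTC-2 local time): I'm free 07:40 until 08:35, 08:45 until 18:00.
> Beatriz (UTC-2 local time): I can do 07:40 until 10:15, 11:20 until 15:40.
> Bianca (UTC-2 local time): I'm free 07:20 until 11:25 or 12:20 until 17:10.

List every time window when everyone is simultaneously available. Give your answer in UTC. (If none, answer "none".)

10:50-12:15, 15:05-17:40

Teo in UTC: 10:50-12:15, 15:05-19:55 (add 7h to convert from UTC-7).
Wiremu in UTC: 09:40-10:35, 10:45-20:00 (add 2h to convert from UTC-2).
Beatriz in UTC: 09:40-12:15, 13:20-17:40 (add 2h to convert from UTC-2).
Bianca in UTC: 09:20-13:25, 14:20-19:10 (add 2h to convert from UTC-2).
Teo ∩ Wiremu: 10:50-12:15, 15:05-19:55.
Teo ∩ Wiremu ∩ Beatriz: 10:50-12:15, 15:05-17:40.
Teo ∩ Wiremu ∩ Beatriz ∩ Bianca: 10:50-12:15, 15:05-17:40.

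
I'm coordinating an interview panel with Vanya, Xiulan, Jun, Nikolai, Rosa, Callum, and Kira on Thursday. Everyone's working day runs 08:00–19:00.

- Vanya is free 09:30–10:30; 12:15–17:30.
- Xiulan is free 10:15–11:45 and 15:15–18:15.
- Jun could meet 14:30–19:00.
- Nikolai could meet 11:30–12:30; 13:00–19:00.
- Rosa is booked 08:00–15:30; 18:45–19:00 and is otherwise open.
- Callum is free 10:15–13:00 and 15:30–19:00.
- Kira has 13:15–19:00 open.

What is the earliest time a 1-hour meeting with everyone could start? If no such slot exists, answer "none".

15:30

Vanya free: 09:30-10:30, 12:15-17:30.
Xiulan free: 10:15-11:45, 15:15-18:15.
Jun free: 14:30-19:00.
Nikolai free: 11:30-12:30, 13:00-19:00.
Rosa free: 15:30-18:45 (invert busy blocks within the working day).
Callum free: 10:15-13:00, 15:30-19:00.
Kira free: 13:15-19:00.
Vanya ∩ Xiulan: 10:15-10:30, 15:15-17:30.
Vanya ∩ Xiulan ∩ Jun: 15:15-17:30.
Vanya ∩ Xiulan ∩ Jun ∩ Nikolai: 15:15-17:30.
Vanya ∩ Xiulan ∩ Jun ∩ Nikolai ∩ Rosa: 15:30-17:30.
Vanya ∩ Xiulan ∩ Jun ∩ Nikolai ∩ Rosa ∩ Callum: 15:30-17:30.
Vanya ∩ Xiulan ∩ Jun ∩ Nikolai ∩ Rosa ∩ Callum ∩ Kira: 15:30-17:30.
The first common window of at least 60 minutes is 15:30-17:30, so the earliest start is 15:30.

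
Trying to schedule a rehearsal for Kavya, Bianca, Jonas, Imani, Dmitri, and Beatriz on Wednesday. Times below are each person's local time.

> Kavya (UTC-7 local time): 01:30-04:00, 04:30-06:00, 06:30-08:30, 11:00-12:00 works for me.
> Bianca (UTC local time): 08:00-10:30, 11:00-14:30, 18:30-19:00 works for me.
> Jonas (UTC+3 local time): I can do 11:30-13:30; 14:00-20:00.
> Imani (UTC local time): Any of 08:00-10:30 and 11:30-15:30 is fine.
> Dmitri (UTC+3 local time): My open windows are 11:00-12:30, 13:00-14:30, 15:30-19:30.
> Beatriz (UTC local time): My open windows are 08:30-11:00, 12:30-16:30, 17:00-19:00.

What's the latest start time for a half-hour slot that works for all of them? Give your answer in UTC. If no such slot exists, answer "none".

Kavya in UTC: 08:30-11:00, 11:30-13:00, 13:30-15:30, 18:00-19:00 (add 7h to convert from UTC-7).
Bianca in UTC: 08:00-10:30, 11:00-14:30, 18:30-19:00.
Jonas in UTC: 08:30-10:30, 11:00-17:00 (subtract 3h to convert from UTC+3).
Imani in UTC: 08:00-10:30, 11:30-15:30.
Dmitri in UTC: 08:00-09:30, 10:00-11:30, 12:30-16:30 (subtract 3h to convert from UTC+3).
Beatriz in UTC: 08:30-11:00, 12:30-16:30, 17:00-19:00.
Kavya ∩ Bianca: 08:30-10:30, 11:30-13:00, 13:30-14:30, 18:30-19:00.
Kavya ∩ Bianca ∩ Jonas: 08:30-10:30, 11:30-13:00, 13:30-14:30.
Kavya ∩ Bianca ∩ Jonas ∩ Imani: 08:30-10:30, 11:30-13:00, 13:30-14:30.
Kavya ∩ Bianca ∩ Jonas ∩ Imani ∩ Dmitri: 08:30-09:30, 10:00-10:30, 12:30-13:00, 13:30-14:30.
Kavya ∩ Bianca ∩ Jonas ∩ Imani ∩ Dmitri ∩ Beatriz: 08:30-09:30, 10:00-10:30, 12:30-13:00, 13:30-14:30.
The last common window of at least 30 minutes is 13:30-14:30; a 30-minute meeting can start as late as 14:00 and still end by 14:30.

14:00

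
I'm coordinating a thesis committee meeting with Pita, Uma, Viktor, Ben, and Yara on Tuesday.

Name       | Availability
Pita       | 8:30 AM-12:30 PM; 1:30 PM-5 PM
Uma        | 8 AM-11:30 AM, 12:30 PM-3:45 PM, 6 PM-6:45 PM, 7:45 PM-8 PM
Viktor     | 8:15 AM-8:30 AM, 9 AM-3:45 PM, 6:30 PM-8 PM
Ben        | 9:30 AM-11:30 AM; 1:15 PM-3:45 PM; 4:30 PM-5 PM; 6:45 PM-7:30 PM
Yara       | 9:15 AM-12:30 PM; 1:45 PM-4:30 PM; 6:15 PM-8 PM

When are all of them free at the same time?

09:30-11:30, 13:45-15:45

Pita ∩ Uma: 08:30-11:30, 13:30-15:45.
Pita ∩ Uma ∩ Viktor: 09:00-11:30, 13:30-15:45.
Pita ∩ Uma ∩ Viktor ∩ Ben: 09:30-11:30, 13:30-15:45.
Pita ∩ Uma ∩ Viktor ∩ Ben ∩ Yara: 09:30-11:30, 13:45-15:45.
Those are the intersection windows.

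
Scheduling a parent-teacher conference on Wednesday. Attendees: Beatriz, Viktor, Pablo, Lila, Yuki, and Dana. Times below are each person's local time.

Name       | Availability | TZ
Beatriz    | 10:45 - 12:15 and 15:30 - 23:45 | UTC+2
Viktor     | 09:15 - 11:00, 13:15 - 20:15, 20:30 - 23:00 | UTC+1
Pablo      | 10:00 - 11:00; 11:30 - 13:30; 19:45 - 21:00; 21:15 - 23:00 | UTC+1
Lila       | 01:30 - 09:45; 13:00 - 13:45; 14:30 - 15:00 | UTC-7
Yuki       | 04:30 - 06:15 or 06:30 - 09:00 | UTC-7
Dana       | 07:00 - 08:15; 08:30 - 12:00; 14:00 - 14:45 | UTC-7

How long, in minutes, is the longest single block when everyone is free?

Beatriz in UTC: 08:45-10:15, 13:30-21:45 (subtract 2h to convert from UTC+2).
Viktor in UTC: 08:15-10:00, 12:15-19:15, 19:30-22:00 (subtract 1h to convert from UTC+1).
Pablo in UTC: 09:00-10:00, 10:30-12:30, 18:45-20:00, 20:15-22:00 (subtract 1h to convert from UTC+1).
Lila in UTC: 08:30-16:45, 20:00-20:45, 21:30-22:00 (add 7h to convert from UTC-7).
Yuki in UTC: 11:30-13:15, 13:30-16:00 (add 7h to convert from UTC-7).
Dana in UTC: 14:00-15:15, 15:30-19:00, 21:00-21:45 (add 7h to convert from UTC-7).
Beatriz ∩ Viktor: 08:45-10:00, 13:30-19:15, 19:30-21:45.
Beatriz ∩ Viktor ∩ Pablo: 09:00-10:00, 18:45-19:15, 19:30-20:00, 20:15-21:45.
Beatriz ∩ Viktor ∩ Pablo ∩ Lila: 09:00-10:00, 20:15-20:45, 21:30-21:45.
Beatriz ∩ Viktor ∩ Pablo ∩ Lila ∩ Yuki: ∅.
Beatriz ∩ Viktor ∩ Pablo ∩ Lila ∩ Yuki ∩ Dana: ∅.
There is no time when everyone is free.
No common window exists, so the longest block is 0 minutes.

0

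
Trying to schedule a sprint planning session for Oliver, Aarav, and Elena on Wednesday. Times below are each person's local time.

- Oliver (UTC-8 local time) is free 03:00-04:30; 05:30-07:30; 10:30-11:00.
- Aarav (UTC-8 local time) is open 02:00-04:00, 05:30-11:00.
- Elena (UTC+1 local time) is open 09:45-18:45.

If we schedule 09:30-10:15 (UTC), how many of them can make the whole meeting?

1

Oliver in UTC: 11:00-12:30, 13:30-15:30, 18:30-19:00 (add 8h to convert from UTC-8).
Aarav in UTC: 10:00-12:00, 13:30-19:00 (add 8h to convert from UTC-8).
Elena in UTC: 08:45-17:45 (subtract 1h to convert from UTC+1).
Elena can make the full 09:30-10:15 slot — that's 1.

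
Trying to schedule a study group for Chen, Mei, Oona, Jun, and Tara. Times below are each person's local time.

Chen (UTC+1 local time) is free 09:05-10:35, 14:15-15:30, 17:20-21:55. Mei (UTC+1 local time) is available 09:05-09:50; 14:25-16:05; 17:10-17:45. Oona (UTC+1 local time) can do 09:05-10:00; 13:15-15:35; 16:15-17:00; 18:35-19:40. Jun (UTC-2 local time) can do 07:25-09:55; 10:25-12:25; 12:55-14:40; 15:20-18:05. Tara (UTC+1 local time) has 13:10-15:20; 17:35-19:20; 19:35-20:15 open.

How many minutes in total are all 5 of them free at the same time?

55

Chen in UTC: 08:05-09:35, 13:15-14:30, 16:20-20:55 (subtract 1h to convert from UTC+1).
Mei in UTC: 08:05-08:50, 13:25-15:05, 16:10-16:45 (subtract 1h to convert from UTC+1).
Oona in UTC: 08:05-09:00, 12:15-14:35, 15:15-16:00, 17:35-18:40 (subtract 1h to convert from UTC+1).
Jun in UTC: 09:25-11:55, 12:25-14:25, 14:55-16:40, 17:20-20:05 (add 2h to convert from UTC-2).
Tara in UTC: 12:10-14:20, 16:35-18:20, 18:35-19:15 (subtract 1h to convert from UTC+1).
Chen ∩ Mei: 08:05-08:50, 13:25-14:30, 16:20-16:45.
Chen ∩ Mei ∩ Oona: 08:05-08:50, 13:25-14:30.
Chen ∩ Mei ∩ Oona ∩ Jun: 13:25-14:25.
Chen ∩ Mei ∩ Oona ∩ Jun ∩ Tara: 13:25-14:20.
That's a single block of 55 minutes.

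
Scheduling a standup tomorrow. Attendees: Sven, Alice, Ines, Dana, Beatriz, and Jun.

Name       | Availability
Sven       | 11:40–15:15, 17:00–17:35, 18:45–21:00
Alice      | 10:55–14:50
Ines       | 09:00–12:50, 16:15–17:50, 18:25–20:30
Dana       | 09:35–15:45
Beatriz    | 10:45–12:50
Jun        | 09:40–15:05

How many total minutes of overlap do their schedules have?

70

Sven ∩ Alice: 11:40-14:50.
Sven ∩ Alice ∩ Ines: 11:40-12:50.
Sven ∩ Alice ∩ Ines ∩ Dana: 11:40-12:50.
Sven ∩ Alice ∩ Ines ∩ Dana ∩ Beatriz: 11:40-12:50.
Sven ∩ Alice ∩ Ines ∩ Dana ∩ Beatriz ∩ Jun: 11:40-12:50.
That's a single block of 70 minutes.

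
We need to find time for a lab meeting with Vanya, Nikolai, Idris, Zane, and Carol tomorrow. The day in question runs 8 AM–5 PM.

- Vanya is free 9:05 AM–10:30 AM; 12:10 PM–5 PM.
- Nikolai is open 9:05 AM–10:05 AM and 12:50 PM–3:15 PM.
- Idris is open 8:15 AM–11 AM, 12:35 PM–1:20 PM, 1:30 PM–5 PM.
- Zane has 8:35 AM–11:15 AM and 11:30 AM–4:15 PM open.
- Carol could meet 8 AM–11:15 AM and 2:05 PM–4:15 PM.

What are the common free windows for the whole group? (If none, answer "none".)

Vanya ∩ Nikolai: 09:05-10:05, 12:50-15:15.
Vanya ∩ Nikolai ∩ Idris: 09:05-10:05, 12:50-13:20, 13:30-15:15.
Vanya ∩ Nikolai ∩ Idris ∩ Zane: 09:05-10:05, 12:50-13:20, 13:30-15:15.
Vanya ∩ Nikolai ∩ Idris ∩ Zane ∩ Carol: 09:05-10:05, 14:05-15:15.
Those are the intersection windows.

09:05-10:05, 14:05-15:15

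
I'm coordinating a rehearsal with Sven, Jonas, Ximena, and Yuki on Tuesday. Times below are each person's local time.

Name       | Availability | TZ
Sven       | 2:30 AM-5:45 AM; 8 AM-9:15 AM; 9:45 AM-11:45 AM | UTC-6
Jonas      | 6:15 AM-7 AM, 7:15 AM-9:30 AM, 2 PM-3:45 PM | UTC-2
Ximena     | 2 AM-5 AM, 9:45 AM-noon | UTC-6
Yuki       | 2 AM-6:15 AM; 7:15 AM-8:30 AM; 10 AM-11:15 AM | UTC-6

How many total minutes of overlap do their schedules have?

Sven in UTC: 08:30-11:45, 14:00-15:15, 15:45-17:45 (add 6h to convert from UTC-6).
Jonas in UTC: 08:15-09:00, 09:15-11:30, 16:00-17:45 (add 2h to convert from UTC-2).
Ximena in UTC: 08:00-11:00, 15:45-18:00 (add 6h to convert from UTC-6).
Yuki in UTC: 08:00-12:15, 13:15-14:30, 16:00-17:15 (add 6h to convert from UTC-6).
Sven ∩ Jonas: 08:30-09:00, 09:15-11:30, 16:00-17:45.
Sven ∩ Jonas ∩ Ximena: 08:30-09:00, 09:15-11:00, 16:00-17:45.
Sven ∩ Jonas ∩ Ximena ∩ Yuki: 08:30-09:00, 09:15-11:00, 16:00-17:15.
So the common availability across everyone is 08:30-09:00, 09:15-11:00, 16:00-17:15.
Summing the common windows: 30 + 105 + 75 = 210 minutes.

210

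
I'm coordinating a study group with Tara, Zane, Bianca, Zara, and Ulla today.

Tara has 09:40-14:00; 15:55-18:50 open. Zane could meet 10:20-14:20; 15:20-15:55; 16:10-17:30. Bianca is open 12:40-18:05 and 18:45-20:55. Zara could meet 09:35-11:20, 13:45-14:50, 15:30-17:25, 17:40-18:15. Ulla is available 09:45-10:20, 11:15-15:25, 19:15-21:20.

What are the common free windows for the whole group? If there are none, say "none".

Tara ∩ Zane: 10:20-14:00, 16:10-17:30.
Tara ∩ Zane ∩ Bianca: 12:40-14:00, 16:10-17:30.
Tara ∩ Zane ∩ Bianca ∩ Zara: 13:45-14:00, 16:10-17:25.
Tara ∩ Zane ∩ Bianca ∩ Zara ∩ Ulla: 13:45-14:00.
Those are the intersection windows.

13:45-14:00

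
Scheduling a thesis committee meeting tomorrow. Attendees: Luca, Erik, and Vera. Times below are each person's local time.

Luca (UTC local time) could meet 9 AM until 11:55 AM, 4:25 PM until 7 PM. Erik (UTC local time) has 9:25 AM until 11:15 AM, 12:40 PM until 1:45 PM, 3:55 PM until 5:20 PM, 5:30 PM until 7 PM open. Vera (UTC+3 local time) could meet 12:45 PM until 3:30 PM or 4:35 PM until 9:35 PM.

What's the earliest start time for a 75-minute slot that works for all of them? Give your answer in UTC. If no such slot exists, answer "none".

Luca in UTC: 09:00-11:55, 16:25-19:00.
Erik in UTC: 09:25-11:15, 12:40-13:45, 15:55-17:20, 17:30-19:00.
Vera in UTC: 09:45-12:30, 13:35-18:35 (subtract 3h to convert from UTC+3).
Luca ∩ Erik: 09:25-11:15, 16:25-17:20, 17:30-19:00.
Luca ∩ Erik ∩ Vera: 09:45-11:15, 16:25-17:20, 17:30-18:35.
So the common availability across everyone is 09:45-11:15, 16:25-17:20, 17:30-18:35.
The first common window of at least 75 minutes is 09:45-11:15, so the earliest start is 09:45.

09:45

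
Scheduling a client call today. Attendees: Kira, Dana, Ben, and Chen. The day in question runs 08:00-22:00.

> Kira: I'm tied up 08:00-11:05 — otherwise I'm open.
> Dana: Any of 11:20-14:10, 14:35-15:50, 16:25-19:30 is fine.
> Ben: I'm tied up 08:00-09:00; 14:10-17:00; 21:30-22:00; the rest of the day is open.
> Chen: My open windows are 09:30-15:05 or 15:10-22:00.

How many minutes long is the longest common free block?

170

Kira free: 11:05-22:00 (invert busy blocks within the working day).
Dana free: 11:20-14:10, 14:35-15:50, 16:25-19:30.
Ben free: 09:00-14:10, 17:00-21:30 (invert busy blocks within the working day).
Chen free: 09:30-15:05, 15:10-22:00.
Kira ∩ Dana: 11:20-14:10, 14:35-15:50, 16:25-19:30.
Kira ∩ Dana ∩ Ben: 11:20-14:10, 17:00-19:30.
Kira ∩ Dana ∩ Ben ∩ Chen: 11:20-14:10, 17:00-19:30.
So the common availability across everyone is 11:20-14:10, 17:00-19:30.
The longest is 11:20-14:10 at 170 minutes.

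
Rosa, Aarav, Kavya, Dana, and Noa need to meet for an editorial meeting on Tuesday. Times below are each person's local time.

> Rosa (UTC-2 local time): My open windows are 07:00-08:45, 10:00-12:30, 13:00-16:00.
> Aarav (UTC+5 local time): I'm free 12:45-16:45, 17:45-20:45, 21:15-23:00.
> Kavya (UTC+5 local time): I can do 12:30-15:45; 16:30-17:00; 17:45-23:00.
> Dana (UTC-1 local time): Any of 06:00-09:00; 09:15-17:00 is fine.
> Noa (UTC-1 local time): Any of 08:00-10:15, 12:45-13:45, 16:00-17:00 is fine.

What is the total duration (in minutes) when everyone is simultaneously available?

195

Rosa in UTC: 09:00-10:45, 12:00-14:30, 15:00-18:00 (add 2h to convert from UTC-2).
Aarav in UTC: 07:45-11:45, 12:45-15:45, 16:15-18:00 (subtract 5h to convert from UTC+5).
Kavya in UTC: 07:30-10:45, 11:30-12:00, 12:45-18:00 (subtract 5h to convert from UTC+5).
Dana in UTC: 07:00-10:00, 10:15-18:00 (add 1h to convert from UTC-1).
Noa in UTC: 09:00-11:15, 13:45-14:45, 17:00-18:00 (add 1h to convert from UTC-1).
Rosa ∩ Aarav: 09:00-10:45, 12:45-14:30, 15:00-15:45, 16:15-18:00.
Rosa ∩ Aarav ∩ Kavya: 09:00-10:45, 12:45-14:30, 15:00-15:45, 16:15-18:00.
Rosa ∩ Aarav ∩ Kavya ∩ Dana: 09:00-10:00, 10:15-10:45, 12:45-14:30, 15:00-15:45, 16:15-18:00.
Rosa ∩ Aarav ∩ Kavya ∩ Dana ∩ Noa: 09:00-10:00, 10:15-10:45, 13:45-14:30, 17:00-18:00.
Summing the common windows: 60 + 30 + 45 + 60 = 195 minutes.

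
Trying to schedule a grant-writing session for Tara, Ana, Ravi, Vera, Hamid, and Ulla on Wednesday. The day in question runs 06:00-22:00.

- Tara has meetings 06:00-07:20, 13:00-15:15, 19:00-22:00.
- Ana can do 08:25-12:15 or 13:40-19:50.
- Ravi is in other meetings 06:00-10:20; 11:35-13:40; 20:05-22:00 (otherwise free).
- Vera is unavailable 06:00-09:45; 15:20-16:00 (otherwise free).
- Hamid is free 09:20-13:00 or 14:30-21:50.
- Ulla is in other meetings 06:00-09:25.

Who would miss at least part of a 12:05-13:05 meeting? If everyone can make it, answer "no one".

Ana, Hamid, Ravi, Tara

Tara free: 07:20-13:00, 15:15-19:00 (invert busy blocks within the working day).
Ana free: 08:25-12:15, 13:40-19:50.
Ravi free: 10:20-11:35, 13:40-20:05 (invert busy blocks within the working day).
Vera free: 09:45-15:20, 16:00-22:00 (invert busy blocks within the working day).
Hamid free: 09:20-13:00, 14:30-21:50.
Ulla free: 09:25-22:00 (invert busy blocks within the working day).
Tara: not fully free for 12:05-13:05. Ana: not fully free for 12:05-13:05. Ravi: not fully free for 12:05-13:05. Vera: free for 12:05-13:05. Hamid: not fully free for 12:05-13:05. Ulla: free for 12:05-13:05.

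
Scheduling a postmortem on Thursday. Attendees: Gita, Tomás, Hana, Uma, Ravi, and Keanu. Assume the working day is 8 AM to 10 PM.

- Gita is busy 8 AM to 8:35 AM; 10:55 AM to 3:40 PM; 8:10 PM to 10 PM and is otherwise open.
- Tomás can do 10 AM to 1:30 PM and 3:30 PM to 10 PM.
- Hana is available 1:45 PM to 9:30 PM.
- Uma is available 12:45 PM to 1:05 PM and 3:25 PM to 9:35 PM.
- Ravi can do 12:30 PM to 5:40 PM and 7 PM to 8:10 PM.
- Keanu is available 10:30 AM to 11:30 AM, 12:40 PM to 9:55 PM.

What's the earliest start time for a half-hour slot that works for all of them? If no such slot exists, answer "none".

15:40

Gita free: 08:35-10:55, 15:40-20:10 (invert busy blocks within the working day).
Tomás free: 10:00-13:30, 15:30-22:00.
Hana free: 13:45-21:30.
Uma free: 12:45-13:05, 15:25-21:35.
Ravi free: 12:30-17:40, 19:00-20:10.
Keanu free: 10:30-11:30, 12:40-21:55.
Gita ∩ Tomás: 10:00-10:55, 15:40-20:10.
Gita ∩ Tomás ∩ Hana: 15:40-20:10.
Gita ∩ Tomás ∩ Hana ∩ Uma: 15:40-20:10.
Gita ∩ Tomás ∩ Hana ∩ Uma ∩ Ravi: 15:40-17:40, 19:00-20:10.
Gita ∩ Tomás ∩ Hana ∩ Uma ∩ Ravi ∩ Keanu: 15:40-17:40, 19:00-20:10.
The first common window of at least 30 minutes is 15:40-17:40, so the earliest start is 15:40.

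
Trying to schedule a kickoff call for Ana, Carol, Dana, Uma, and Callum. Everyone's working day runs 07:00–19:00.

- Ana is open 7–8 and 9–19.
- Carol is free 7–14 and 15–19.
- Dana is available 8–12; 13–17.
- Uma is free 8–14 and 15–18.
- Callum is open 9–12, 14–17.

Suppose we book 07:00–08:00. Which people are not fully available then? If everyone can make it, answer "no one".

Callum, Dana, Uma

Ana: free for 07:00-08:00. Carol: free for 07:00-08:00. Dana: not fully free for 07:00-08:00. Uma: not fully free for 07:00-08:00. Callum: not fully free for 07:00-08:00.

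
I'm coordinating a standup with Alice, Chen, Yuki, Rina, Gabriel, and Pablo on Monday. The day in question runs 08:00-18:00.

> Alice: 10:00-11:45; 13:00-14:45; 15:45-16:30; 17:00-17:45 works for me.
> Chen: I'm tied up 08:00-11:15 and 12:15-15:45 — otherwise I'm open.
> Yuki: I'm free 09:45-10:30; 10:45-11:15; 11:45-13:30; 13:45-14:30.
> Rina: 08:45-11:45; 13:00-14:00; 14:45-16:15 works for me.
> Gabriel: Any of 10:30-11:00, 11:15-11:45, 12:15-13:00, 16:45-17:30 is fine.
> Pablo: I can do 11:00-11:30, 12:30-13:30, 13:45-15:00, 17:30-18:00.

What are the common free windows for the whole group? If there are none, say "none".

Alice free: 10:00-11:45, 13:00-14:45, 15:45-16:30, 17:00-17:45.
Chen free: 11:15-12:15, 15:45-18:00 (invert busy blocks within the working day).
Yuki free: 09:45-10:30, 10:45-11:15, 11:45-13:30, 13:45-14:30.
Rina free: 08:45-11:45, 13:00-14:00, 14:45-16:15.
Gabriel free: 10:30-11:00, 11:15-11:45, 12:15-13:00, 16:45-17:30.
Pablo free: 11:00-11:30, 12:30-13:30, 13:45-15:00, 17:30-18:00.
Alice ∩ Chen: 11:15-11:45, 15:45-16:30, 17:00-17:45.
Alice ∩ Chen ∩ Yuki: ∅.
Alice ∩ Chen ∩ Yuki ∩ Rina: ∅.
Alice ∩ Chen ∩ Yuki ∩ Rina ∩ Gabriel: ∅.
Alice ∩ Chen ∩ Yuki ∩ Rina ∩ Gabriel ∩ Pablo: ∅.
There is no time when everyone is free.

none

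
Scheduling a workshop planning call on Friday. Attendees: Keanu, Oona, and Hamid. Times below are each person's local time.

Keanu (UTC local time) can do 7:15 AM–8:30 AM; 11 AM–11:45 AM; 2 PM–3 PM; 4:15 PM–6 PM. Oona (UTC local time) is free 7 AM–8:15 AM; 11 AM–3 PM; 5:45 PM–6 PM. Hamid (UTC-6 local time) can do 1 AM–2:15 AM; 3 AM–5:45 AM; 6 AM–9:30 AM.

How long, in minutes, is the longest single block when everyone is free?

60

Keanu in UTC: 07:15-08:30, 11:00-11:45, 14:00-15:00, 16:15-18:00.
Oona in UTC: 07:00-08:15, 11:00-15:00, 17:45-18:00.
Hamid in UTC: 07:00-08:15, 09:00-11:45, 12:00-15:30 (add 6h to convert from UTC-6).
Keanu ∩ Oona: 07:15-08:15, 11:00-11:45, 14:00-15:00, 17:45-18:00.
Keanu ∩ Oona ∩ Hamid: 07:15-08:15, 11:00-11:45, 14:00-15:00.
The longest is 07:15-08:15 at 60 minutes.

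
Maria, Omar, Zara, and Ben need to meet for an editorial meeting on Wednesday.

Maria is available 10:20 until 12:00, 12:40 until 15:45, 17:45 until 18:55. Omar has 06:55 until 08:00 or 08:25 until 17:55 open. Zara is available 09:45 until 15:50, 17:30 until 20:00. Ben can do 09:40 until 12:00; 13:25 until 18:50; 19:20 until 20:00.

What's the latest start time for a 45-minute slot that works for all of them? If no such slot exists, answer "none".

Maria ∩ Omar: 10:20-12:00, 12:40-15:45, 17:45-17:55.
Maria ∩ Omar ∩ Zara: 10:20-12:00, 12:40-15:45, 17:45-17:55.
Maria ∩ Omar ∩ Zara ∩ Ben: 10:20-12:00, 13:25-15:45, 17:45-17:55.
The last common window of at least 45 minutes is 13:25-15:45; a 45-minute meeting can start as late as 15:00 and still end by 15:45.

15:00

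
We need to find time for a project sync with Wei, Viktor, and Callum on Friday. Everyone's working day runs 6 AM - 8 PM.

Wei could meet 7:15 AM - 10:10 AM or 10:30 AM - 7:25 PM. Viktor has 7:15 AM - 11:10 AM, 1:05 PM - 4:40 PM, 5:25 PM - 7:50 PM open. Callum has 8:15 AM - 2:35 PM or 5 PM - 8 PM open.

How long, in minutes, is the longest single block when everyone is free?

Wei ∩ Viktor: 07:15-10:10, 10:30-11:10, 13:05-16:40, 17:25-19:25.
Wei ∩ Viktor ∩ Callum: 08:15-10:10, 10:30-11:10, 13:05-14:35, 17:25-19:25.
So the common availability across everyone is 08:15-10:10, 10:30-11:10, 13:05-14:35, 17:25-19:25.
The longest is 17:25-19:25 at 120 minutes.

120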